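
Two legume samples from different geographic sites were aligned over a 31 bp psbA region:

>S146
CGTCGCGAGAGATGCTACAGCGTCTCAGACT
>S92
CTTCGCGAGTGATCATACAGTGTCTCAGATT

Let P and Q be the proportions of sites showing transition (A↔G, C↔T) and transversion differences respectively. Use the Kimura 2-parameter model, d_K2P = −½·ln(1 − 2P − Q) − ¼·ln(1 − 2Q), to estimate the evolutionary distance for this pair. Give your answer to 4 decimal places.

Differing sites — 2:G/T (Tv); 10:A/T (Tv); 14:G/C (Tv); 15:C/A (Tv); 21:C/T (Ti); 30:C/T (Ti).
Of the 6 differences, 2 transitions and 4 transversions over 31 sites: P = 2/31 = 0.064516, Q = 4/31 = 0.129032.
d = −0.5·ln(0.741936) − 0.25·ln(0.741936) = −0.5·(-0.298492) − 0.25·(-0.298492) = 0.2239.

0.2239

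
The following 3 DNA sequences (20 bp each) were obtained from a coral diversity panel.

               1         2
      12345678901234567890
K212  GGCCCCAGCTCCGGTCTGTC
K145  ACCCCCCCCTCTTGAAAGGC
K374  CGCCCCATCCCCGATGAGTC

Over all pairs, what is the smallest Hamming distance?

6

Pairwise Hamming distances:
  K212 vs K145: 10
  K212 vs K374: 6
  K145 vs K374: 11
The smallest is 6, between K212 and K374.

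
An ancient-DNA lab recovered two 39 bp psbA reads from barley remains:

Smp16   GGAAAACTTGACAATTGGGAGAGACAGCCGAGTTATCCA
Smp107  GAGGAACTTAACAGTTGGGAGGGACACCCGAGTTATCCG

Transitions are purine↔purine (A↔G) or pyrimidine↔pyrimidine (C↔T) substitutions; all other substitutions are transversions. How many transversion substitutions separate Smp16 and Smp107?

1

Differing sites — 2:G/A (Ti); 3:A/G (Ti); 4:A/G (Ti); 10:G/A (Ti); 14:A/G (Ti); 22:A/G (Ti); 27:G/C (Tv); 39:A/G (Ti).
Of the 8 differences, 7 transitions and 1 transversion, so the answer is 1.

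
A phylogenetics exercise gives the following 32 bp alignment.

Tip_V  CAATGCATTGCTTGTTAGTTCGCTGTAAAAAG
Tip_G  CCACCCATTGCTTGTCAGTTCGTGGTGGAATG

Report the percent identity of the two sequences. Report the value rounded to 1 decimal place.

71.9%

Mismatches occur at site 2 (A↔C), site 4 (T↔C), site 5 (G↔C), site 16 (T↔C), site 23 (C↔T), site 24 (T↔G), site 27 (A↔G), site 28 (A↔G), site 31 (A↔T).
23 of the 32 sites match, so the percent identity is 23/32 × 100 = 71.9%.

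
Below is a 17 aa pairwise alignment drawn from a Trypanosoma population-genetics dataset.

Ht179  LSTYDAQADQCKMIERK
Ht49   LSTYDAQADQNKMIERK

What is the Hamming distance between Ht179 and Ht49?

Differing sites — 11:C/N.
That gives 1 mismatch out of 17 aligned sites, so the Hamming distance is 1.

1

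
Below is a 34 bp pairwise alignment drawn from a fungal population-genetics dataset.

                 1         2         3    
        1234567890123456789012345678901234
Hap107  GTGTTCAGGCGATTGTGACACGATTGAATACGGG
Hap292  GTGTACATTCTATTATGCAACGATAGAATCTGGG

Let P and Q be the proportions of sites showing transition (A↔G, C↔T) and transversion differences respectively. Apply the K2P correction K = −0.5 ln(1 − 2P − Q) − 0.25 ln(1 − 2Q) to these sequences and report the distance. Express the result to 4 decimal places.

0.3767

The sequences differ at positions 5 (T/A, transversion), 8 (G/T, transversion), 9 (G/T, transversion), 11 (G/T, transversion), 15 (G/A, transition), 18 (A/C, transversion), 19 (C/A, transversion), 25 (T/A, transversion), 30 (A/C, transversion), 31 (C/T, transition).
Of the 10 differences, 2 transitions and 8 transversions over 34 sites: P = 2/34 = 0.058824, Q = 8/34 = 0.235294.
d = −0.5·ln(0.647058) − 0.25·ln(0.529412) = −0.5·(-0.435319) − 0.25·(-0.635988) = 0.3767.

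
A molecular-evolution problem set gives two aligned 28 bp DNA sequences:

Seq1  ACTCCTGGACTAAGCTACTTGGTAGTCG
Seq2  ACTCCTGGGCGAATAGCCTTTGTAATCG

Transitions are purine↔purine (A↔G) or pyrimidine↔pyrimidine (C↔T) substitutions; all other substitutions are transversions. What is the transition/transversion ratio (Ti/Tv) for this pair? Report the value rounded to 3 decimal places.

Mismatches occur at site 9 (A→G, transition), site 11 (T→G, transversion), site 14 (G→T, transversion), site 15 (C→A, transversion), site 16 (T→G, transversion), site 17 (A→C, transversion), site 21 (G→T, transversion), site 25 (G→A, transition).
Of the 8 differences, 2 transitions and 6 transversions, so Ti/Tv = 2/6 = 0.333.

0.333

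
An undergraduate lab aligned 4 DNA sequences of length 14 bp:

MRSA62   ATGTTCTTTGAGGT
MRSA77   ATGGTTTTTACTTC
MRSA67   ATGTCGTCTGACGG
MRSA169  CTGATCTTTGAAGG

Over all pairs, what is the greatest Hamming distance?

9

Pairwise Hamming distances:
  MRSA62 vs MRSA77: 7
  MRSA62 vs MRSA67: 5
  MRSA62 vs MRSA169: 4
  MRSA77 vs MRSA67: 9
  MRSA77 vs MRSA169: 8
  MRSA67 vs MRSA169: 6
The largest is 9, between MRSA77 and MRSA67.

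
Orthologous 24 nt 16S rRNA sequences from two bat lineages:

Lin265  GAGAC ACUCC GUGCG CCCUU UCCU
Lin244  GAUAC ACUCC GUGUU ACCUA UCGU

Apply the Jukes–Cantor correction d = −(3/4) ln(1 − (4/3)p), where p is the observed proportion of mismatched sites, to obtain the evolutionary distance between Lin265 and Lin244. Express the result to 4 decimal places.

Differing sites — 3:G/U; 14:C/U; 15:G/U; 16:C/A; 20:U/A; 23:C/G.
p = 6/24 = 0.250000.
d = −0.75 · ln(1 − (4/3)·0.250000) = −0.75 · ln(0.666667) = −0.75 · (-0.405465) = 0.3041.

0.3041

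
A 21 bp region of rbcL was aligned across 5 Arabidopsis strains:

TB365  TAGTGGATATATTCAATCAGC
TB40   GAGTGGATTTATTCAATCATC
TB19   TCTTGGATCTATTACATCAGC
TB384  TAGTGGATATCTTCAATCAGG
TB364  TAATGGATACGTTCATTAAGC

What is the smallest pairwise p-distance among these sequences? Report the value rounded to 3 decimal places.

0.095

Pairwise Hamming distances:
  TB365 vs TB40: 3
  TB365 vs TB19: 5
  TB365 vs TB384: 2
  TB365 vs TB364: 5
  TB40 vs TB19: 7
  TB40 vs TB384: 5
  TB40 vs TB364: 8
  TB19 vs TB384: 7
  TB19 vs TB364: 9
  TB384 vs TB364: 6
The smallest is 2 mismatches, between TB365 and TB384; p = 2/21 = 0.095.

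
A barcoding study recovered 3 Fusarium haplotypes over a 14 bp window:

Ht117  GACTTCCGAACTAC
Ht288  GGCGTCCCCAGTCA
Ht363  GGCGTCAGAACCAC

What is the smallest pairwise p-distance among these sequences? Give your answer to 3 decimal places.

Pairwise Hamming distances:
  Ht117 vs Ht288: 7
  Ht117 vs Ht363: 4
  Ht288 vs Ht363: 7
The smallest is 4 mismatches, between Ht117 and Ht363; p = 4/14 = 0.286.

0.286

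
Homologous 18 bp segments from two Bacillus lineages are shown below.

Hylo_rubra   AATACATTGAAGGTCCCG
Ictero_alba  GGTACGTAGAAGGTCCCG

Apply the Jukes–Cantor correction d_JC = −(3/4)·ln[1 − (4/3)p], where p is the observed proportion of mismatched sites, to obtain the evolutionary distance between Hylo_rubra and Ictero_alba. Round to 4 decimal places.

Mismatches occur at site 1 (A/G), site 2 (A/G), site 6 (A/G), site 8 (T/A).
p = 4/18 = 0.222222.
d = −0.75 · ln(1 − (4/3)·0.222222) = −0.75 · ln(0.703704) = −0.75 · (-0.351397) = 0.2635.

0.2635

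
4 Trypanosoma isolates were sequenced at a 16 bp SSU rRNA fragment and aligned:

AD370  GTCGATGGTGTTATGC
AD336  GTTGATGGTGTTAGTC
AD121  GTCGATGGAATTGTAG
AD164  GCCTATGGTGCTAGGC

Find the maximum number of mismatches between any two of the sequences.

Pairwise Hamming distances:
  AD370 vs AD336: 3
  AD370 vs AD121: 5
  AD370 vs AD164: 4
  AD336 vs AD121: 7
  AD336 vs AD164: 5
  AD121 vs AD164: 9
The largest is 9, between AD121 and AD164.

9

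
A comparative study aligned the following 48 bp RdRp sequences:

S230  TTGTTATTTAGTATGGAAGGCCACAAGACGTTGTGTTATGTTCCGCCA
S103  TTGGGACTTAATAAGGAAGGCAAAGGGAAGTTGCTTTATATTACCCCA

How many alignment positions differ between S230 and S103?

Mismatches occur at site 4 (T↔G), site 5 (T↔G), site 7 (T↔C), site 11 (G↔A), site 14 (T↔A), site 22 (C↔A), site 24 (C↔A), site 25 (A↔G), site 26 (A↔G), site 29 (C↔A), site 34 (T↔C), site 35 (G↔T), site 40 (G↔A), site 43 (C↔A), site 45 (G↔C).
That gives 15 mismatches out of 48 aligned sites, so the Hamming distance is 15.

15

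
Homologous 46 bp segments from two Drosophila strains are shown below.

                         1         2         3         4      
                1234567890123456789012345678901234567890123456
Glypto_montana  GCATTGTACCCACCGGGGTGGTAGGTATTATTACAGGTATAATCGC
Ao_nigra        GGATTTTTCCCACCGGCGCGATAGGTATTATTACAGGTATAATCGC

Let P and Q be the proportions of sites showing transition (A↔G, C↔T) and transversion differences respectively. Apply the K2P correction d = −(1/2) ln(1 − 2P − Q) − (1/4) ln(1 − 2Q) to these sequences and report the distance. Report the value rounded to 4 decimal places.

Differing sites — 2:C/G (Tv); 6:G/T (Tv); 8:A/T (Tv); 17:G/C (Tv); 19:T/C (Ti); 21:G/A (Ti).
Of the 6 differences, 2 transitions and 4 transversions over 46 sites: P = 2/46 = 0.043478, Q = 4/46 = 0.086957.
d = −0.5·ln(0.826087) − 0.25·ln(0.826086) = −0.5·(-0.191055) − 0.25·(-0.191056) = 0.1433.

0.1433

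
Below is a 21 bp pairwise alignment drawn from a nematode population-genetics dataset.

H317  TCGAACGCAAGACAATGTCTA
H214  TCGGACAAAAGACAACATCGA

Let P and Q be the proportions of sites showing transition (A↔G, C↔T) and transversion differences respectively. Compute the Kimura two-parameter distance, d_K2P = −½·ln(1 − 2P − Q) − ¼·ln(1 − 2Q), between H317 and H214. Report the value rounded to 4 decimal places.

Differing sites — 4:A/G (Ti); 7:G/A (Ti); 8:C/A (Tv); 16:T/C (Ti); 17:G/A (Ti); 20:T/G (Tv).
Of the 6 differences, 4 transitions and 2 transversions over 21 sites: P = 4/21 = 0.190476, Q = 2/21 = 0.095238.
d = −0.5·ln(0.523810) − 0.25·ln(0.809524) = −0.5·(-0.646626) − 0.25·(-0.211309) = 0.3761.

0.3761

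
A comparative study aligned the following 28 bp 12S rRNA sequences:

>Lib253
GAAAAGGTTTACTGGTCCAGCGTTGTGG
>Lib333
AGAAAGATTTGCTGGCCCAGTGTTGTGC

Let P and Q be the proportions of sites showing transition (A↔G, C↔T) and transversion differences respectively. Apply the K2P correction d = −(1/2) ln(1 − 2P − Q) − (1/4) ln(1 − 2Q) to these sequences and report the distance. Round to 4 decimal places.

0.3306

The sequences differ at positions 1 (G/A, transition), 2 (A/G, transition), 7 (G/A, transition), 11 (A/G, transition), 16 (T/C, transition), 21 (C/T, transition), 28 (G/C, transversion).
Of the 7 differences, 6 transitions and 1 transversion over 28 sites: P = 6/28 = 0.214286, Q = 1/28 = 0.035714.
d = −0.5·ln(0.535714) − 0.25·ln(0.928572) = −0.5·(-0.624155) − 0.25·(-0.074107) = 0.3306.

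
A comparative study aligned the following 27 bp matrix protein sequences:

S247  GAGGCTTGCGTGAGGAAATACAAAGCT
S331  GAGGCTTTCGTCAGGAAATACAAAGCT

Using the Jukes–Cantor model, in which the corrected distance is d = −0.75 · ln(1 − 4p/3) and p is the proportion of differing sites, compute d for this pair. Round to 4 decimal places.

0.0780

Differing sites — 8:G/T; 12:G/C.
p = 2/27 = 0.074074.
d = −0.75 · ln(1 − (4/3)·0.074074) = −0.75 · ln(0.901235) = −0.75 · (-0.103989) = 0.0780.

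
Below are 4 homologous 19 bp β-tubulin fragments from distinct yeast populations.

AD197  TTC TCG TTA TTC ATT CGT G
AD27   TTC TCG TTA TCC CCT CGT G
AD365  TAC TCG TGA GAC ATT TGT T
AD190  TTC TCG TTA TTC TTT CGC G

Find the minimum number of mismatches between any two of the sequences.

2

Pairwise Hamming distances:
  AD197 vs AD27: 3
  AD197 vs AD365: 6
  AD197 vs AD190: 2
  AD27 vs AD365: 8
  AD27 vs AD190: 4
  AD365 vs AD190: 8
The smallest is 2, between AD197 and AD190.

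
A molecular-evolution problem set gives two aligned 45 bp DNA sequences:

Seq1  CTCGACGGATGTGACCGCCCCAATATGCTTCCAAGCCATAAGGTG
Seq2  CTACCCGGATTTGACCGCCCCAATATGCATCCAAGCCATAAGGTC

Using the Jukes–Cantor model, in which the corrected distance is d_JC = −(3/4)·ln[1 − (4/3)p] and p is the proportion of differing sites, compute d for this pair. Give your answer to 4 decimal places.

0.1468

Mismatches occur at site 3 (C→A), site 4 (G→C), site 5 (A→C), site 11 (G→T), site 29 (T→A), site 45 (G→C).
p = 6/45 = 0.133333.
d = −0.75 · ln(1 − (4/3)·0.133333) = −0.75 · ln(0.822223) = −0.75 · (-0.195744) = 0.1468.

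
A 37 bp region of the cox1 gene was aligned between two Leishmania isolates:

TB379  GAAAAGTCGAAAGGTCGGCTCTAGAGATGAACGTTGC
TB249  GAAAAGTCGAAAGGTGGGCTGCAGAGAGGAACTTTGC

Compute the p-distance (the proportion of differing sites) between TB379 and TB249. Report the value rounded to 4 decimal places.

0.1351

Differing sites — 16:C/G; 21:C/G; 22:T/C; 28:T/G; 33:G/T.
There are 5 differences over 37 sites, so p = 5/37 = 0.1351.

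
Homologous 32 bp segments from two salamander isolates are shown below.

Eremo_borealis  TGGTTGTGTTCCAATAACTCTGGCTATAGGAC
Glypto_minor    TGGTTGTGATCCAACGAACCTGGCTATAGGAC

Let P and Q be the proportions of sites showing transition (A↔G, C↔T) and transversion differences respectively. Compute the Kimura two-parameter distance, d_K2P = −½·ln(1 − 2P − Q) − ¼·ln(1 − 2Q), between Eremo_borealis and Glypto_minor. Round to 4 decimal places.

Mismatches occur at site 9 (T↔A, transversion), site 15 (T↔C, transition), site 16 (A↔G, transition), site 18 (C↔A, transversion), site 19 (T↔C, transition).
Of the 5 differences, 3 transitions and 2 transversions over 32 sites: P = 3/32 = 0.093750, Q = 2/32 = 0.062500.
d = −0.5·ln(0.750000) − 0.25·ln(0.875000) = −0.5·(-0.287682) − 0.25·(-0.133531) = 0.1772.

0.1772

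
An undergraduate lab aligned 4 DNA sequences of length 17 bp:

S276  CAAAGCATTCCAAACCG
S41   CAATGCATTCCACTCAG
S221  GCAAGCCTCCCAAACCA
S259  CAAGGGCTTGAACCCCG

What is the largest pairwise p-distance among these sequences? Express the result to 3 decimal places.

Pairwise Hamming distances:
  S276 vs S41: 4
  S276 vs S221: 5
  S276 vs S259: 7
  S41 vs S221: 9
  S41 vs S259: 7
  S221 vs S259: 10
The largest is 10 mismatches, between S221 and S259; p = 10/17 = 0.588.

0.588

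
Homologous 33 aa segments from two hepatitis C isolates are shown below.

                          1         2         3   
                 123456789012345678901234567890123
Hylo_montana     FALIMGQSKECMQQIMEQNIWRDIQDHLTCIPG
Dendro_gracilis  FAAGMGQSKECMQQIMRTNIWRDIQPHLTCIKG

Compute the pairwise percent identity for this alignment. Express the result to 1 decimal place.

81.8%

The sequences differ at positions 3 (L/A), 4 (I/G), 17 (E/R), 18 (Q/T), 26 (D/P), 32 (P/K).
27 of the 33 sites match, so the percent identity is 27/33 × 100 = 81.8%.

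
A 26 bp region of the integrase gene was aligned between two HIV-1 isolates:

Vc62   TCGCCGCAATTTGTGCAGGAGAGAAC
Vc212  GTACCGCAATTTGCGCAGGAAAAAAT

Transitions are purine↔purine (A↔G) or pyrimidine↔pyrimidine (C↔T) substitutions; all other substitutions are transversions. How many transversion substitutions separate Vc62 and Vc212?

1

The sequences differ at positions 1 (T/G, transversion), 2 (C/T, transition), 3 (G/A, transition), 14 (T/C, transition), 21 (G/A, transition), 23 (G/A, transition), 26 (C/T, transition).
Of the 7 differences, 6 transitions and 1 transversion, so the answer is 1.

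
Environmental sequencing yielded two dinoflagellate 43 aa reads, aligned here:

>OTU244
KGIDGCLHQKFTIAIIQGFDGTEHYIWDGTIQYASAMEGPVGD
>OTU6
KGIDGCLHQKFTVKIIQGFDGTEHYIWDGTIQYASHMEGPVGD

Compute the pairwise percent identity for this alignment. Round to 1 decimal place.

Mismatches occur at site 13 (I/V), site 14 (A/K), site 36 (A/H).
40 of the 43 sites match, so the percent identity is 40/43 × 100 = 93.0%.

93.0%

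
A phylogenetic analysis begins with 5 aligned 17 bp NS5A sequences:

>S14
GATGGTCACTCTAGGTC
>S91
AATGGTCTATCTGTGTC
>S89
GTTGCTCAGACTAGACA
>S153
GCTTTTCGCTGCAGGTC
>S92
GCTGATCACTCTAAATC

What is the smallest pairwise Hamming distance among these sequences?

4

Pairwise Hamming distances:
  S14 vs S91: 5
  S14 vs S89: 7
  S14 vs S153: 6
  S14 vs S92: 4
  S91 vs S89: 11
  S91 vs S153: 10
  S91 vs S92: 8
  S89 vs S153: 11
  S89 vs S92: 7
  S153 vs S92: 7
The smallest is 4, between S14 and S92.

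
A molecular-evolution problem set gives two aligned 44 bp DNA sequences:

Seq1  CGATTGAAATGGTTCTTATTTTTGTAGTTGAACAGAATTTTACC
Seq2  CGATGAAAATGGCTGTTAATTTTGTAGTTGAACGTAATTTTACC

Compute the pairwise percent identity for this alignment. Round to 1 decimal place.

84.1%

Mismatches occur at site 5 (T/G), site 6 (G/A), site 13 (T/C), site 15 (C/G), site 19 (T/A), site 34 (A/G), site 35 (G/T).
37 of the 44 sites match, so the percent identity is 37/44 × 100 = 84.1%.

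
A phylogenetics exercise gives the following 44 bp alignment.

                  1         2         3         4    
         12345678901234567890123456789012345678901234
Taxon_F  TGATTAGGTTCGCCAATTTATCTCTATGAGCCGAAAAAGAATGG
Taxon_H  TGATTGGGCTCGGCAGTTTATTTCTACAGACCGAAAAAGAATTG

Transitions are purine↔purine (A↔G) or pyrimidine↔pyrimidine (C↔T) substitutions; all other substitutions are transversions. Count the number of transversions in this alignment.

Mismatches occur at site 6 (A↔G, transition), site 9 (T↔C, transition), site 13 (C↔G, transversion), site 16 (A↔G, transition), site 22 (C↔T, transition), site 27 (T↔C, transition), site 28 (G↔A, transition), site 29 (A↔G, transition), site 30 (G↔A, transition), site 43 (G↔T, transversion).
Of the 10 differences, 8 transitions and 2 transversions, so the answer is 2.

2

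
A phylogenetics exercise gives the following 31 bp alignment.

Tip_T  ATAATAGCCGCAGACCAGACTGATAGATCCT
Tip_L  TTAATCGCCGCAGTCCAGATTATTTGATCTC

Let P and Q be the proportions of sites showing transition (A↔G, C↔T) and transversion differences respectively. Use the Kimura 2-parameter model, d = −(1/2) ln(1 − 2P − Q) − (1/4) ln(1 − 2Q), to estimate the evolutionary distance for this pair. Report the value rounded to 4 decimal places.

The sequences differ at positions 1 (A/T, transversion), 6 (A/C, transversion), 14 (A/T, transversion), 20 (C/T, transition), 22 (G/A, transition), 23 (A/T, transversion), 25 (A/T, transversion), 30 (C/T, transition), 31 (T/C, transition).
Of the 9 differences, 4 transitions and 5 transversions over 31 sites: P = 4/31 = 0.129032, Q = 5/31 = 0.161290.
d = −0.5·ln(0.580646) − 0.25·ln(0.677420) = −0.5·(-0.543614) − 0.25·(-0.389464) = 0.3692.

0.3692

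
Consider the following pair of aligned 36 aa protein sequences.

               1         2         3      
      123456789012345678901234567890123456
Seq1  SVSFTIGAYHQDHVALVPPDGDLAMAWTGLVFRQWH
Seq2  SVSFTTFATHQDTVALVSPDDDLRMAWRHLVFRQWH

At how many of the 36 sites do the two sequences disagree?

9

Mismatches occur at site 6 (I/T), site 7 (G/F), site 9 (Y/T), site 13 (H/T), site 18 (P/S), site 21 (G/D), site 24 (A/R), site 28 (T/R), site 29 (G/H).
That gives 9 mismatches out of 36 aligned sites, so the Hamming distance is 9.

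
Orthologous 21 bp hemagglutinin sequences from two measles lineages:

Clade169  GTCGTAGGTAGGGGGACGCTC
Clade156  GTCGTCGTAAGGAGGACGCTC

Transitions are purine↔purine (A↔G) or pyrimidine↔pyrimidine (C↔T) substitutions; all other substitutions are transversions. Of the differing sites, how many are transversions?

The sequences differ at positions 6 (A/C, transversion), 8 (G/T, transversion), 9 (T/A, transversion), 13 (G/A, transition).
Of the 4 differences, 1 transition and 3 transversions, so the answer is 3.

3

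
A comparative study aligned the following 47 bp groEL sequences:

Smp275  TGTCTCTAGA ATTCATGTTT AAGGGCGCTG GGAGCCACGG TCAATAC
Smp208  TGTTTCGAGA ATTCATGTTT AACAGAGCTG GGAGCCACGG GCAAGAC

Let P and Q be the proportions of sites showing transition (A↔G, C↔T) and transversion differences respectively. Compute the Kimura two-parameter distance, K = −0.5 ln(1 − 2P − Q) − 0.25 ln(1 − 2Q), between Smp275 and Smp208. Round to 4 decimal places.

The sequences differ at positions 4 (C/T, transition), 7 (T/G, transversion), 23 (G/C, transversion), 24 (G/A, transition), 26 (C/A, transversion), 41 (T/G, transversion), 45 (T/G, transversion).
Of the 7 differences, 2 transitions and 5 transversions over 47 sites: P = 2/47 = 0.042553, Q = 5/47 = 0.106383.
d = −0.5·ln(0.808511) − 0.25·ln(0.787234) = −0.5·(-0.212561) − 0.25·(-0.239230) = 0.1661.

0.1661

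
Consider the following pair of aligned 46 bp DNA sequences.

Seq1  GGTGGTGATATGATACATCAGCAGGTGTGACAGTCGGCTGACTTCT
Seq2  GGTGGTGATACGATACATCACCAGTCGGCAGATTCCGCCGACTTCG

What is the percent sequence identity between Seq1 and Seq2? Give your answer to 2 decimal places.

76.09%

The sequences differ at positions 11 (T/C), 21 (G/C), 25 (G/T), 26 (T/C), 28 (T/G), 29 (G/C), 31 (C/G), 33 (G/T), 36 (G/C), 39 (T/C), 46 (T/G).
35 of the 46 sites match, so the percent identity is 35/46 × 100 = 76.09%.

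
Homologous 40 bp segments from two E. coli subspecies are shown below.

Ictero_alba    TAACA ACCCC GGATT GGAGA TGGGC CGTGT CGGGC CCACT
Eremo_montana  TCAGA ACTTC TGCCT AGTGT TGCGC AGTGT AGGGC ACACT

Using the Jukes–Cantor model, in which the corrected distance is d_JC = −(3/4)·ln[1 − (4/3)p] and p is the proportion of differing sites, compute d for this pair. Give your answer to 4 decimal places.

Differing sites — 2:A/C; 4:C/G; 8:C/T; 9:C/T; 11:G/T; 13:A/C; 14:T/C; 16:G/A; 18:A/T; 20:A/T; 23:G/C; 26:C/A; 31:C/A; 36:C/A.
p = 14/40 = 0.350000.
d = −0.75 · ln(1 − (4/3)·0.350000) = −0.75 · ln(0.533333) = −0.75 · (-0.628609) = 0.4715.

0.4715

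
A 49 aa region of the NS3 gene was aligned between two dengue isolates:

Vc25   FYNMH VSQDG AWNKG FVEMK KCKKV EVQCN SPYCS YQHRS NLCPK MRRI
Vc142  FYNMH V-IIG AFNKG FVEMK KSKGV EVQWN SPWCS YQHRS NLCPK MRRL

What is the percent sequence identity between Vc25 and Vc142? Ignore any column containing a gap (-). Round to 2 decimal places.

83.33%

Excluding the 1 gap column leaves 48 comparable sites.
Differing sites — 8:Q/I; 9:D/I; 12:W/F; 22:C/S; 24:K/G; 29:C/W; 33:Y/W; 49:I/L.
40 of the 48 comparable sites match, so the percent identity is 40/48 × 100 = 83.33%.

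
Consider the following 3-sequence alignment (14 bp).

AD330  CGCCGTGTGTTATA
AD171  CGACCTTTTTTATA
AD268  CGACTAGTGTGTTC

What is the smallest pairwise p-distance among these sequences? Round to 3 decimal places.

0.286

Pairwise Hamming distances:
  AD330 vs AD171: 4
  AD330 vs AD268: 6
  AD171 vs AD268: 7
The smallest is 4 mismatches, between AD330 and AD171; p = 4/14 = 0.286.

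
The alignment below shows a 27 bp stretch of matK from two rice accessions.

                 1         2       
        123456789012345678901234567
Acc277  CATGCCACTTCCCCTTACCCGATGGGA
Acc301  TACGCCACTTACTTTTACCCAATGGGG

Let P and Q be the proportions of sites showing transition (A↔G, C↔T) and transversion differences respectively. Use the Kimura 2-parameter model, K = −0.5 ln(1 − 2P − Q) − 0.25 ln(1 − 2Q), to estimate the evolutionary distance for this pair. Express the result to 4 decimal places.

0.3476

Differing sites — 1:C/T (Ti); 3:T/C (Ti); 11:C/A (Tv); 13:C/T (Ti); 14:C/T (Ti); 21:G/A (Ti); 27:A/G (Ti).
Of the 7 differences, 6 transitions and 1 transversion over 27 sites: P = 6/27 = 0.222222, Q = 1/27 = 0.037037.
d = −0.5·ln(0.518519) − 0.25·ln(0.925926) = −0.5·(-0.656779) − 0.25·(-0.076961) = 0.3476.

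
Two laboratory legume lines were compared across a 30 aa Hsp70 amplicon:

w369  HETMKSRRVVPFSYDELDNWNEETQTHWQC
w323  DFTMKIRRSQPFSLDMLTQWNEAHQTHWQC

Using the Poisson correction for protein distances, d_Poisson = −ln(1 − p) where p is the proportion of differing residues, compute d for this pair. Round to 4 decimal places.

The sequences differ at positions 1 (H/D), 2 (E/F), 6 (S/I), 9 (V/S), 10 (V/Q), 14 (Y/L), 16 (E/M), 18 (D/T), 19 (N/Q), 23 (E/A), 24 (T/H).
p = 11/30 = 0.366667.
d = −ln(1 − 0.366667) = −ln(0.633333) = 0.4568.

0.4568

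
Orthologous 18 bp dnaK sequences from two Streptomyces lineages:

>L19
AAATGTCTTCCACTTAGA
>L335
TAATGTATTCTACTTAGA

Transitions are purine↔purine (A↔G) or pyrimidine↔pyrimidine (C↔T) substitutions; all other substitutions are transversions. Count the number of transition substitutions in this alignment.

1

Differing sites — 1:A/T (Tv); 7:C/A (Tv); 11:C/T (Ti).
Of the 3 differences, 1 transition and 2 transversions, so the answer is 1.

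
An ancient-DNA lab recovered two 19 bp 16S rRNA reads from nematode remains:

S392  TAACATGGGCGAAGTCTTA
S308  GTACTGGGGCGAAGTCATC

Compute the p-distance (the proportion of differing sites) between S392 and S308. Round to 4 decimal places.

Mismatches occur at site 1 (T→G), site 2 (A→T), site 5 (A→T), site 6 (T→G), site 17 (T→A), site 19 (A→C).
There are 6 differences over 19 sites, so p = 6/19 = 0.3158.

0.3158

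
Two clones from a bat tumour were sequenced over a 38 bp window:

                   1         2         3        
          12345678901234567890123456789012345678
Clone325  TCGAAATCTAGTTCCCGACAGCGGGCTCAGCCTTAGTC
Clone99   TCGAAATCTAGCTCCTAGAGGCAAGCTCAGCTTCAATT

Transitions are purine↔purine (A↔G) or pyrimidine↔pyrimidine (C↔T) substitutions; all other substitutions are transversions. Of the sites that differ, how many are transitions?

11

Differing sites — 12:T/C (Ti); 16:C/T (Ti); 17:G/A (Ti); 18:A/G (Ti); 19:C/A (Tv); 20:A/G (Ti); 23:G/A (Ti); 24:G/A (Ti); 32:C/T (Ti); 34:T/C (Ti); 36:G/A (Ti); 38:C/T (Ti).
Of the 12 differences, 11 transitions and 1 transversion, so the answer is 11.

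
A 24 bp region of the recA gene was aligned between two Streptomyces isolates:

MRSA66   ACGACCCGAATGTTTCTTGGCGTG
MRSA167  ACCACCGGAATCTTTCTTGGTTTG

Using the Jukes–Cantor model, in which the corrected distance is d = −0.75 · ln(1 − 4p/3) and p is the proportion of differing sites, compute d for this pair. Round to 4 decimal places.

0.2441

The sequences differ at positions 3 (G/C), 7 (C/G), 12 (G/C), 21 (C/T), 22 (G/T).
p = 5/24 = 0.208333.
d = −0.75 · ln(1 − (4/3)·0.208333) = −0.75 · ln(0.722223) = −0.75 · (-0.325421) = 0.2441.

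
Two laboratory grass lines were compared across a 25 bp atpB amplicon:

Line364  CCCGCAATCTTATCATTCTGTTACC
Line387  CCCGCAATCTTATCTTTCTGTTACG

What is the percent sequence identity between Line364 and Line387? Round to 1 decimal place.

Differing sites — 15:A/T; 25:C/G.
23 of the 25 sites match, so the percent identity is 23/25 × 100 = 92.0%.

92.0%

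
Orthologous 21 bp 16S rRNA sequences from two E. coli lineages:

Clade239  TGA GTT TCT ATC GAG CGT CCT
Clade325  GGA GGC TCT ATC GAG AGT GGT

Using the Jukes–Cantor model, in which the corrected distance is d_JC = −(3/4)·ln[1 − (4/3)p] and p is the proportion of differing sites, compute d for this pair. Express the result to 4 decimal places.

0.3597

Mismatches occur at site 1 (T→G), site 5 (T→G), site 6 (T→C), site 16 (C→A), site 19 (C→G), site 20 (C→G).
p = 6/21 = 0.285714.
d = −0.75 · ln(1 − (4/3)·0.285714) = −0.75 · ln(0.619048) = −0.75 · (-0.479572) = 0.3597.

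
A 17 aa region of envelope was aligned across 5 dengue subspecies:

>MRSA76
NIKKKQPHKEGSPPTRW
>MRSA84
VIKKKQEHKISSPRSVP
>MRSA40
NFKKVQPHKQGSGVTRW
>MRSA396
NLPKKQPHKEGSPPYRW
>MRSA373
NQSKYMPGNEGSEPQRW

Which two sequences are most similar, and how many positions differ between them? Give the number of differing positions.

Pairwise Hamming distances:
  MRSA76 vs MRSA84: 8
  MRSA76 vs MRSA40: 5
  MRSA76 vs MRSA396: 3
  MRSA76 vs MRSA373: 8
  MRSA84 vs MRSA40: 11
  MRSA84 vs MRSA396: 10
  MRSA84 vs MRSA373: 15
  MRSA40 vs MRSA396: 7
  MRSA40 vs MRSA373: 10
  MRSA396 vs MRSA373: 8
The smallest is 3, between MRSA76 and MRSA396.

3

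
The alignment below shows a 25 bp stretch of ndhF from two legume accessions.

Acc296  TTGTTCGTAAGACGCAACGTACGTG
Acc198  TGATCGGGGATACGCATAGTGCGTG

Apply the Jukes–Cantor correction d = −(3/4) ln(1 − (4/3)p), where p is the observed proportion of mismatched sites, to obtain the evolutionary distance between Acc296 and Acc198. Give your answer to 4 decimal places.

Mismatches occur at site 2 (T→G), site 3 (G→A), site 5 (T→C), site 6 (C→G), site 8 (T→G), site 9 (A→G), site 11 (G→T), site 17 (A→T), site 18 (C→A), site 21 (A→G).
p = 10/25 = 0.400000.
d = −0.75 · ln(1 − (4/3)·0.400000) = −0.75 · ln(0.466667) = −0.75 · (-0.762139) = 0.5716.

0.5716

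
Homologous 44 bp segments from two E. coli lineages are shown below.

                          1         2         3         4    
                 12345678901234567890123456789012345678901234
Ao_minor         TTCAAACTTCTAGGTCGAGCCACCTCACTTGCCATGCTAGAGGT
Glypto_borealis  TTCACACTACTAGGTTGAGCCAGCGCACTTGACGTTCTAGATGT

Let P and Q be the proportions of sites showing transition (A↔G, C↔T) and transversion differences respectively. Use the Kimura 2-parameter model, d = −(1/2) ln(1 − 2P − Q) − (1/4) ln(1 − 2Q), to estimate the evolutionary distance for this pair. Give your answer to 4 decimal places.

Mismatches occur at site 5 (A↔C, transversion), site 9 (T↔A, transversion), site 16 (C↔T, transition), site 23 (C↔G, transversion), site 25 (T↔G, transversion), site 32 (C↔A, transversion), site 34 (A↔G, transition), site 36 (G↔T, transversion), site 42 (G↔T, transversion).
Of the 9 differences, 2 transitions and 7 transversions over 44 sites: P = 2/44 = 0.045455, Q = 7/44 = 0.159091.
d = −0.5·ln(0.749999) − 0.25·ln(0.681818) = −0.5·(-0.287683) − 0.25·(-0.382993) = 0.2396.

0.2396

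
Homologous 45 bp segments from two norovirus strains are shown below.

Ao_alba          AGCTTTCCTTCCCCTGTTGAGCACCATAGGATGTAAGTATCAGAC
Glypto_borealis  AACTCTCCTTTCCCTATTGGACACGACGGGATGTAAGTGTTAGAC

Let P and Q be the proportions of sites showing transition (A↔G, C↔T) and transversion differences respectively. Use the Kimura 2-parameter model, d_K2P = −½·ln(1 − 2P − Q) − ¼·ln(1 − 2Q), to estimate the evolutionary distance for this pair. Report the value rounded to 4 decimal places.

0.3257

Mismatches occur at site 2 (G→A, transition), site 5 (T→C, transition), site 11 (C→T, transition), site 16 (G→A, transition), site 20 (A→G, transition), site 21 (G→A, transition), site 25 (C→G, transversion), site 27 (T→C, transition), site 28 (A→G, transition), site 39 (A→G, transition), site 41 (C→T, transition).
Of the 11 differences, 10 transitions and 1 transversion over 45 sites: P = 10/45 = 0.222222, Q = 1/45 = 0.022222.
d = −0.5·ln(0.533334) − 0.25·ln(0.955556) = −0.5·(-0.628607) − 0.25·(-0.045462) = 0.3257.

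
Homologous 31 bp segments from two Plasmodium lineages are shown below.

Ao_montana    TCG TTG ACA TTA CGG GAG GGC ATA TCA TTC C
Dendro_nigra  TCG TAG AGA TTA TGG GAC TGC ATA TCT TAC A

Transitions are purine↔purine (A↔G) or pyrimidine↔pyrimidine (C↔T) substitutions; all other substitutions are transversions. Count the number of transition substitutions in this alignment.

Mismatches occur at site 5 (T→A, transversion), site 8 (C→G, transversion), site 13 (C→T, transition), site 18 (G→C, transversion), site 19 (G→T, transversion), site 27 (A→T, transversion), site 29 (T→A, transversion), site 31 (C→A, transversion).
Of the 8 differences, 1 transition and 7 transversions, so the answer is 1.

1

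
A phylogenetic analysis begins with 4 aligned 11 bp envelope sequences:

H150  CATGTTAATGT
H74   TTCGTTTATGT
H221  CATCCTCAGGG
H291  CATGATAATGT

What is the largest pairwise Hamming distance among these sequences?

8

Pairwise Hamming distances:
  H150 vs H74: 4
  H150 vs H221: 5
  H150 vs H291: 1
  H74 vs H221: 8
  H74 vs H291: 5
  H221 vs H291: 5
The largest is 8, between H74 and H221.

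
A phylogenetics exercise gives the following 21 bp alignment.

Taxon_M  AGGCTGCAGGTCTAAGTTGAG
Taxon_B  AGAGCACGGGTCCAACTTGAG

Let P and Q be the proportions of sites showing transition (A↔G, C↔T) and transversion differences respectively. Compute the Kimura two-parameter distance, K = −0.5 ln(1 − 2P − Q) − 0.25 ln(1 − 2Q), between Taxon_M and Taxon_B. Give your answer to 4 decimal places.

The sequences differ at positions 3 (G/A, transition), 4 (C/G, transversion), 5 (T/C, transition), 6 (G/A, transition), 8 (A/G, transition), 13 (T/C, transition), 16 (G/C, transversion).
Of the 7 differences, 5 transitions and 2 transversions over 21 sites: P = 5/21 = 0.238095, Q = 2/21 = 0.095238.
d = −0.5·ln(0.428572) − 0.25·ln(0.809524) = −0.5·(-0.847297) − 0.25·(-0.211309) = 0.4765.

0.4765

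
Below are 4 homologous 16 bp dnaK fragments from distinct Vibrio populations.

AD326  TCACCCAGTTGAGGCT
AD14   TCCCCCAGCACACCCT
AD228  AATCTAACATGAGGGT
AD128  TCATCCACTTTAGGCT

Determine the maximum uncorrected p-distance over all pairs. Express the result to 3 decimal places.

Pairwise Hamming distances:
  AD326 vs AD14: 6
  AD326 vs AD228: 8
  AD326 vs AD128: 3
  AD14 vs AD228: 12
  AD14 vs AD128: 8
  AD228 vs AD128: 9
The largest is 12 mismatches, between AD14 and AD228; p = 12/16 = 0.750.

0.750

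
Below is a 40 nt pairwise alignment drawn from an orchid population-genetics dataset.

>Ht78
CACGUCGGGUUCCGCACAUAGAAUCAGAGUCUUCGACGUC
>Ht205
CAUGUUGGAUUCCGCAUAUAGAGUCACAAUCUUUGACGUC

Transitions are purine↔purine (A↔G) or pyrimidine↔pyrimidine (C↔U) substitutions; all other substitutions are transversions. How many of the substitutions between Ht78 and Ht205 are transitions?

7

The sequences differ at positions 3 (C/U, transition), 6 (C/U, transition), 9 (G/A, transition), 17 (C/U, transition), 23 (A/G, transition), 27 (G/C, transversion), 29 (G/A, transition), 34 (C/U, transition).
Of the 8 differences, 7 transitions and 1 transversion, so the answer is 7.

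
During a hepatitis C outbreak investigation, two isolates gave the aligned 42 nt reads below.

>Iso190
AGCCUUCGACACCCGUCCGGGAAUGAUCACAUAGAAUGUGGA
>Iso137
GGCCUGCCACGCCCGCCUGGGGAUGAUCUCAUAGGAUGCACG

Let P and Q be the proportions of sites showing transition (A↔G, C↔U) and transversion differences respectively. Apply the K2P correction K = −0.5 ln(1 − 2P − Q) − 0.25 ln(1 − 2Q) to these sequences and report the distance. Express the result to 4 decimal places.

0.4238

Differing sites — 1:A/G (Ti); 6:U/G (Tv); 8:G/C (Tv); 11:A/G (Ti); 16:U/C (Ti); 18:C/U (Ti); 22:A/G (Ti); 29:A/U (Tv); 35:A/G (Ti); 39:U/C (Ti); 40:G/A (Ti); 41:G/C (Tv); 42:A/G (Ti).
Of the 13 differences, 9 transitions and 4 transversions over 42 sites: P = 9/42 = 0.214286, Q = 4/42 = 0.095238.
d = −0.5·ln(0.476190) − 0.25·ln(0.809524) = −0.5·(-0.741938) − 0.25·(-0.211309) = 0.4238.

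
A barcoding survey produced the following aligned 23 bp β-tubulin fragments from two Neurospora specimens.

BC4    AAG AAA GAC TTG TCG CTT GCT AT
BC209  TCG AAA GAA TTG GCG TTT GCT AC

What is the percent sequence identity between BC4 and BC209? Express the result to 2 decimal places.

Differing sites — 1:A/T; 2:A/C; 9:C/A; 13:T/G; 16:C/T; 23:T/C.
17 of the 23 sites match, so the percent identity is 17/23 × 100 = 73.91%.

73.91%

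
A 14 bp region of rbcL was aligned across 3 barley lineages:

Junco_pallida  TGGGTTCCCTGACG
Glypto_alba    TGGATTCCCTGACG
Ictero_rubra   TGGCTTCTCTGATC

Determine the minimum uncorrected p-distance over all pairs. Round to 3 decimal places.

Pairwise Hamming distances:
  Junco_pallida vs Glypto_alba: 1
  Junco_pallida vs Ictero_rubra: 4
  Glypto_alba vs Ictero_rubra: 4
The smallest is 1 mismatch, between Junco_pallida and Glypto_alba; p = 1/14 = 0.071.

0.071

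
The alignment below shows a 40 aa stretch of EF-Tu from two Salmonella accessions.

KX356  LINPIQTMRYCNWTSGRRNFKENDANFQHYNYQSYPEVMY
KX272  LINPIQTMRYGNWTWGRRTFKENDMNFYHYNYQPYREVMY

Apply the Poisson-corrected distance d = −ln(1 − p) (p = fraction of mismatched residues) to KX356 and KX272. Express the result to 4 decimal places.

0.1924

Differing sites — 11:C/G; 15:S/W; 19:N/T; 25:A/M; 28:Q/Y; 34:S/P; 36:P/R.
p = 7/40 = 0.175000.
d = −ln(1 − 0.175000) = −ln(0.825000) = 0.1924.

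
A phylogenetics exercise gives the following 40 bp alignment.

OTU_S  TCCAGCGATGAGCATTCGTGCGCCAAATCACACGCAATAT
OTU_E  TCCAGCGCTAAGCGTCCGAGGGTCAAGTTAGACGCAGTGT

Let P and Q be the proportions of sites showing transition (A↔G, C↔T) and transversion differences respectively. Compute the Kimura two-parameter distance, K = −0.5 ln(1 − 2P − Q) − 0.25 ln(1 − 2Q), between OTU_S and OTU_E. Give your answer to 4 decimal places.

The sequences differ at positions 8 (A/C, transversion), 10 (G/A, transition), 14 (A/G, transition), 16 (T/C, transition), 19 (T/A, transversion), 21 (C/G, transversion), 23 (C/T, transition), 27 (A/G, transition), 29 (C/T, transition), 31 (C/G, transversion), 37 (A/G, transition), 39 (A/G, transition).
Of the 12 differences, 8 transitions and 4 transversions over 40 sites: P = 8/40 = 0.200000, Q = 4/40 = 0.100000.
d = −0.5·ln(0.500000) − 0.25·ln(0.800000) = −0.5·(-0.693147) − 0.25·(-0.223144) = 0.4024.

0.4024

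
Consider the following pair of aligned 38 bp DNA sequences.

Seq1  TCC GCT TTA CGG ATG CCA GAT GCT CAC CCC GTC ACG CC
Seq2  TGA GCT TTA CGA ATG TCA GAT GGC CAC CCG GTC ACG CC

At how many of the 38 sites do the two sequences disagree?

Mismatches occur at site 2 (C/G), site 3 (C/A), site 12 (G/A), site 16 (C/T), site 23 (C/G), site 24 (T/C), site 30 (C/G).
That gives 7 mismatches out of 38 aligned sites, so the Hamming distance is 7.

7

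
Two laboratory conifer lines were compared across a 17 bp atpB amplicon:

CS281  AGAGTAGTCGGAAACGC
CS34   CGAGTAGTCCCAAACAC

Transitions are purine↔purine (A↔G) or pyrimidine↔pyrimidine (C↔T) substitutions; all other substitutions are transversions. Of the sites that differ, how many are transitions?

1

The sequences differ at positions 1 (A/C, transversion), 10 (G/C, transversion), 11 (G/C, transversion), 16 (G/A, transition).
Of the 4 differences, 1 transition and 3 transversions, so the answer is 1.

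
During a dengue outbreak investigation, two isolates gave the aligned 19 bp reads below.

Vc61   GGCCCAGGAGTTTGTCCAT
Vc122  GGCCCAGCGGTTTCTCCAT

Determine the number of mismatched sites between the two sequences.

Mismatches occur at site 8 (G/C), site 9 (A/G), site 14 (G/C).
That gives 3 mismatches out of 19 aligned sites, so the Hamming distance is 3.

3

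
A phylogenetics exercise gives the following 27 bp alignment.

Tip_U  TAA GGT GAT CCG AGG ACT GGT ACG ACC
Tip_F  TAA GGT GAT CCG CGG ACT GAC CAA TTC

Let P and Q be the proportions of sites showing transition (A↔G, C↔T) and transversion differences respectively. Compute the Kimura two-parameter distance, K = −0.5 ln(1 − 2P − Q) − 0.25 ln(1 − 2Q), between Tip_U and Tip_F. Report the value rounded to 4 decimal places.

Mismatches occur at site 13 (A/C, transversion), site 20 (G/A, transition), site 21 (T/C, transition), site 22 (A/C, transversion), site 23 (C/A, transversion), site 24 (G/A, transition), site 25 (A/T, transversion), site 26 (C/T, transition).
Of the 8 differences, 4 transitions and 4 transversions over 27 sites: P = 4/27 = 0.148148, Q = 4/27 = 0.148148.
d = −0.5·ln(0.555556) − 0.25·ln(0.703704) = −0.5·(-0.587786) − 0.25·(-0.351397) = 0.3817.

0.3817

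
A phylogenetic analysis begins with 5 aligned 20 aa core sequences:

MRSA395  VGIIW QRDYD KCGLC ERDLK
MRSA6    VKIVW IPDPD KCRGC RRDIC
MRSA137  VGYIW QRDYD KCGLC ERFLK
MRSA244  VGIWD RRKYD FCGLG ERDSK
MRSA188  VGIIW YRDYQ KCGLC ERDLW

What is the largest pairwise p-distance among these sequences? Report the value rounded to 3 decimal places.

0.700

Pairwise Hamming distances:
  MRSA395 vs MRSA6: 10
  MRSA395 vs MRSA137: 2
  MRSA395 vs MRSA244: 7
  MRSA395 vs MRSA188: 3
  MRSA6 vs MRSA137: 12
  MRSA6 vs MRSA244: 14
  MRSA6 vs MRSA188: 11
  MRSA137 vs MRSA244: 9
  MRSA137 vs MRSA188: 5
  MRSA244 vs MRSA188: 9
The largest is 14 mismatches, between MRSA6 and MRSA244; p = 14/20 = 0.700.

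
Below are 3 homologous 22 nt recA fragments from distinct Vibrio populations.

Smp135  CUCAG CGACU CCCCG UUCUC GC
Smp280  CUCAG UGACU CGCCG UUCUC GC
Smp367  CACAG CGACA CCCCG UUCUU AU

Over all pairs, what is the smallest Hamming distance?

2

Pairwise Hamming distances:
  Smp135 vs Smp280: 2
  Smp135 vs Smp367: 5
  Smp280 vs Smp367: 7
The smallest is 2, between Smp135 and Smp280.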